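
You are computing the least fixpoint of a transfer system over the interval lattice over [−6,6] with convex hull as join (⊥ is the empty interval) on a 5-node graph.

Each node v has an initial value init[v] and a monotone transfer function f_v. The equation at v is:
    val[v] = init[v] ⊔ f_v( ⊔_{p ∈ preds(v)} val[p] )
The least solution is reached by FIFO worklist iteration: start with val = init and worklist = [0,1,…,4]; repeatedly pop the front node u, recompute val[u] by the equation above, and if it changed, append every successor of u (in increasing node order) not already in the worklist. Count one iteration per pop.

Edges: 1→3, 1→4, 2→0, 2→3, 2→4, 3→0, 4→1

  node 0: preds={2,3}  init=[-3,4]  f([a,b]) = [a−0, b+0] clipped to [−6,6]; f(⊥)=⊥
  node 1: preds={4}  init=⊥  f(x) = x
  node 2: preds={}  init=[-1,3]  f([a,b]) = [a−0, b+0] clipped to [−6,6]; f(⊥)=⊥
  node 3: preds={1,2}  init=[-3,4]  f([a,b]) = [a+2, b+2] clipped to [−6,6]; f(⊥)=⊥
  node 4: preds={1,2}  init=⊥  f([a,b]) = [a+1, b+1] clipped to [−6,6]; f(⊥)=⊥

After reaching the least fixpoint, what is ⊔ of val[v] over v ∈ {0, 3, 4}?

[-3,6]

Trace (16 dequeues):
  [1] u=0 | in [-3,4] | out [-3,4] | ==
  [2] u=1 | in ⊥ | out ⊥ | ==
  [3] u=2 | in ⊥ | out [-1,3] | ==
  [4] u=3 | in [-1,3] | out [-3,5] | prev [-3,4] | push {0}
  [5] u=4 | in [-1,3] | out [0,4] | prev ⊥ | push {1}
  [6] u=0 | in [-3,5] | out [-3,5] | prev [-3,4] | push {}
  [7] u=1 | in [0,4] | out [0,4] | prev ⊥ | push {3,4}
  [8] u=3 | in [-1,4] | out [-3,6] | prev [-3,5] | push {0}
  [9] u=4 | in [-1,4] | out [0,5] | prev [0,4] | push {1}
  [10] u=0 | in [-3,6] | out [-3,6] | prev [-3,5] | push {}
  [11] u=1 | in [0,5] | out [0,5] | prev [0,4] | push {3,4}
  [12] u=3 | in [-1,5] | out [-3,6] | ==
  [13] u=4 | in [-1,5] | out [0,6] | prev [0,5] | push {1}
  [14] u=1 | in [0,6] | out [0,6] | prev [0,5] | push {3,4}
  [15] u=3 | in [-1,6] | out [-3,6] | ==
  [16] u=4 | in [-1,6] | out [0,6] | ==

Converged values:
  [0] [-3,6]
  [1] [0,6]
  [2] [-1,3]
  [3] [-3,6]
  [4] [0,6]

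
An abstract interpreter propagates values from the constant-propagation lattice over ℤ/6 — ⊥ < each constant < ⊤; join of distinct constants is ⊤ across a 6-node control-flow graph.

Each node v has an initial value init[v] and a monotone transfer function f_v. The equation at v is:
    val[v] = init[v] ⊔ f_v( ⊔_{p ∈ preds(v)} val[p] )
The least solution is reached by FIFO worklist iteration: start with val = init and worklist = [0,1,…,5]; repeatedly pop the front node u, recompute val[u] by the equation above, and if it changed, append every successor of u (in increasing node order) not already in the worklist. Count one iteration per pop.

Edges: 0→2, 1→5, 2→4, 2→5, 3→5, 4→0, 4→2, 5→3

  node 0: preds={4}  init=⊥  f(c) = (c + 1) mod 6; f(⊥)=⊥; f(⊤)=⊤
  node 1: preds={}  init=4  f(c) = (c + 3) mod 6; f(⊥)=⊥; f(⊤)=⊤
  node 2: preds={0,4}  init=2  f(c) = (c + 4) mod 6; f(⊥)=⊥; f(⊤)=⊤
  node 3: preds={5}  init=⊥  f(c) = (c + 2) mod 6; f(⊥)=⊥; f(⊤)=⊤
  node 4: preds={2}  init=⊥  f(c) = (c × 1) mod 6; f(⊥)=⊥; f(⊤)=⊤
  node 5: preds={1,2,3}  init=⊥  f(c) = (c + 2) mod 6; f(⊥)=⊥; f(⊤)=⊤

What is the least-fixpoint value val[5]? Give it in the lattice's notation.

Iteration log — 13 steps:
  step 1. node 0  ⊔preds=⊥  new=⊥  stable
  step 2. node 1  ⊔preds=⊥  new=4  stable
  step 3. node 2  ⊔preds=⊥  new=2  stable
  step 4. node 3  ⊔preds=⊥  new=⊥  stable
  step 5. node 4  ⊔preds=2  new=2  old=⊥  +wl: 0,2
  step 6. node 5  ⊔preds=⊤  new=⊤  old=⊥  +wl: 3
  step 7. node 0  ⊔preds=2  new=3  old=⊥  +wl: 
  step 8. node 2  ⊔preds=⊤  new=⊤  old=2  +wl: 4,5
  step 9. node 3  ⊔preds=⊤  new=⊤  old=⊥  +wl: 
  step 10. node 4  ⊔preds=⊤  new=⊤  old=2  +wl: 0,2
  step 11. node 5  ⊔preds=⊤  new=⊤  stable
  step 12. node 0  ⊔preds=⊤  new=⊤  old=3  +wl: 
  step 13. node 2  ⊔preds=⊤  new=⊤  stable

Least fixpoint reached:
  node 0: ⊤
  node 1: 4
  node 2: ⊤
  node 3: ⊤
  node 4: ⊤
  node 5: ⊤

⊤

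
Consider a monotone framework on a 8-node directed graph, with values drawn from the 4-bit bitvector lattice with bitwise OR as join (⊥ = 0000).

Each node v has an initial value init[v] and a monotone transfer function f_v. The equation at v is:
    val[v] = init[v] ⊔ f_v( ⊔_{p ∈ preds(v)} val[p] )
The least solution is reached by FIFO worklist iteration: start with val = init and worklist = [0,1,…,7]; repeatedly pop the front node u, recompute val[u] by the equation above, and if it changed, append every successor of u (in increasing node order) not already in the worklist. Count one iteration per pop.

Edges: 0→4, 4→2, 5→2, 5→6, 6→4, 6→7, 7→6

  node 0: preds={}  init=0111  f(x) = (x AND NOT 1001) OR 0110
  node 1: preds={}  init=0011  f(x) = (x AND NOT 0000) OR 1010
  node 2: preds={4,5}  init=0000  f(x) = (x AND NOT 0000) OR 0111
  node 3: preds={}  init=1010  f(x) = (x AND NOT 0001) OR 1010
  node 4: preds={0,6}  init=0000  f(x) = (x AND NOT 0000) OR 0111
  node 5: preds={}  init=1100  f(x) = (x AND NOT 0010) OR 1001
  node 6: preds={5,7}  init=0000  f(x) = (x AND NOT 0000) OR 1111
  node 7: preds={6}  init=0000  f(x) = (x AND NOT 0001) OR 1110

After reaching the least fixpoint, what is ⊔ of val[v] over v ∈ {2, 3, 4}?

1111

Trace (12 dequeues):
  [1] u=0 | in 0000 | out 0111 | ==
  [2] u=1 | in 0000 | out 1011 | prev 0011 | push {}
  [3] u=2 | in 1100 | out 1111 | prev 0000 | push {}
  [4] u=3 | in 0000 | out 1010 | ==
  [5] u=4 | in 0111 | out 0111 | prev 0000 | push {2}
  [6] u=5 | in 0000 | out 1101 | prev 1100 | push {}
  [7] u=6 | in 1101 | out 1111 | prev 0000 | push {4}
  [8] u=7 | in 1111 | out 1110 | prev 0000 | push {6}
  [9] u=2 | in 1111 | out 1111 | ==
  [10] u=4 | in 1111 | out 1111 | prev 0111 | push {2}
  [11] u=6 | in 1111 | out 1111 | ==
  [12] u=2 | in 1111 | out 1111 | ==

Converged values:
  [0] 0111
  [1] 1011
  [2] 1111
  [3] 1010
  [4] 1111
  [5] 1101
  [6] 1111
  [7] 1110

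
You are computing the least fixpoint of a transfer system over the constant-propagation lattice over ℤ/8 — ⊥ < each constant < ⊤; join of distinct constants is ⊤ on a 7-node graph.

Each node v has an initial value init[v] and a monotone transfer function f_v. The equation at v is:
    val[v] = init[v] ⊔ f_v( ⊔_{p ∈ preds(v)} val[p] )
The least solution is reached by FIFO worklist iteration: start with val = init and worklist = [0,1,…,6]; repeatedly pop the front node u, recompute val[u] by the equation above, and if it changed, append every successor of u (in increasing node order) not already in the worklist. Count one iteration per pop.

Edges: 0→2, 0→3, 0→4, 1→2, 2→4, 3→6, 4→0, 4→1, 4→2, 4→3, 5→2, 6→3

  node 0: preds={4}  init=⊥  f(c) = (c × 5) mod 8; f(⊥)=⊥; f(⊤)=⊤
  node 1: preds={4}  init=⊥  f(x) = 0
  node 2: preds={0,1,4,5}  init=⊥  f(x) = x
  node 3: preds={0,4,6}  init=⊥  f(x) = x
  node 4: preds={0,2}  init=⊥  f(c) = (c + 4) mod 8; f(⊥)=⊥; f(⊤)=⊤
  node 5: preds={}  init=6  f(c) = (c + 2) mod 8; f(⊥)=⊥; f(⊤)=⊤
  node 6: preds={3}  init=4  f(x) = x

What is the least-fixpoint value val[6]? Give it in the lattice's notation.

⊤

Trace (14 dequeues):
  [1] u=0 | in ⊥ | out ⊥ | ==
  [2] u=1 | in ⊥ | out 0 | prev ⊥ | push {}
  [3] u=2 | in ⊤ | out ⊤ | prev ⊥ | push {}
  [4] u=3 | in 4 | out 4 | prev ⊥ | push {}
  [5] u=4 | in ⊤ | out ⊤ | prev ⊥ | push {0,1,2,3}
  [6] u=5 | in ⊥ | out 6 | ==
  [7] u=6 | in 4 | out 4 | ==
  [8] u=0 | in ⊤ | out ⊤ | prev ⊥ | push {4}
  [9] u=1 | in ⊤ | out 0 | ==
  [10] u=2 | in ⊤ | out ⊤ | ==
  [11] u=3 | in ⊤ | out ⊤ | prev 4 | push {6}
  [12] u=4 | in ⊤ | out ⊤ | ==
  [13] u=6 | in ⊤ | out ⊤ | prev 4 | push {3}
  [14] u=3 | in ⊤ | out ⊤ | ==

Converged values:
  [0] ⊤
  [1] 0
  [2] ⊤
  [3] ⊤
  [4] ⊤
  [5] 6
  [6] ⊤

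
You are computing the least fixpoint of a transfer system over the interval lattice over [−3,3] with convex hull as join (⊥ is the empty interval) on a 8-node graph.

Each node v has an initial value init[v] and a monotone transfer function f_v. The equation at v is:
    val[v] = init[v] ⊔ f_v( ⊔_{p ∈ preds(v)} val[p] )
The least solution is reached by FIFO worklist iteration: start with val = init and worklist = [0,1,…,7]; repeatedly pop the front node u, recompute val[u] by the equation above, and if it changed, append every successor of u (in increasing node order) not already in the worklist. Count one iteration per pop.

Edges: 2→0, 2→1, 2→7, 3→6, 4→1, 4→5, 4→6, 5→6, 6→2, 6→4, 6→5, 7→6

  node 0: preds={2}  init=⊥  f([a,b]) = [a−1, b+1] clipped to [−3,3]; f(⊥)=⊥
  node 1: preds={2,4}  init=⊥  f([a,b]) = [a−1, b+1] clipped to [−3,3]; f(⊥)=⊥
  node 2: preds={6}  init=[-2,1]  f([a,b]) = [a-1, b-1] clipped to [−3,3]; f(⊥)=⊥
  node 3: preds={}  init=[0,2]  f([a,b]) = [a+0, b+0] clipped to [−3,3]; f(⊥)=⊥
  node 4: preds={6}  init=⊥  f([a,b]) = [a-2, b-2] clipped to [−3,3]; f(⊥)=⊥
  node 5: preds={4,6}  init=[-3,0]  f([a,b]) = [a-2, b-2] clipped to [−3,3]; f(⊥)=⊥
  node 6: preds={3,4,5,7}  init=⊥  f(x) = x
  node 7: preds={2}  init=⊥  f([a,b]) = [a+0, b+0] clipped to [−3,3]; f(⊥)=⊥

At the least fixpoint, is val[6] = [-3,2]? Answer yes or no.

Worklist (16 pops):
  #1 pop 0: in=[-2,1] → [-3,2] (was ⊥); enqueue []
  #2 pop 1: in=[-2,1] → [-3,2] (was ⊥); enqueue []
  #3 pop 2: in=⊥ → [-2,1] (no change)
  #4 pop 3: in=⊥ → [0,2] (no change)
  #5 pop 4: in=⊥ → ⊥ (no change)
  #6 pop 5: in=⊥ → [-3,0] (no change)
  #7 pop 6: in=[-3,2] → [-3,2] (was ⊥); enqueue [2,4,5]
  #8 pop 7: in=[-2,1] → [-2,1] (was ⊥); enqueue [6]
  #9 pop 2: in=[-3,2] → [-3,1] (was [-2,1]); enqueue [0,1,7]
  #10 pop 4: in=[-3,2] → [-3,0] (was ⊥); enqueue []
  #11 pop 5: in=[-3,2] → [-3,0] (no change)
  #12 pop 6: in=[-3,2] → [-3,2] (no change)
  #13 pop 0: in=[-3,1] → [-3,2] (no change)
  #14 pop 1: in=[-3,1] → [-3,2] (no change)
  #15 pop 7: in=[-3,1] → [-3,1] (was [-2,1]); enqueue [6]
  #16 pop 6: in=[-3,2] → [-3,2] (no change)

Fixpoint:
  val[0] = [-3,2]
  val[1] = [-3,2]
  val[2] = [-3,1]
  val[3] = [0,2]
  val[4] = [-3,0]
  val[5] = [-3,0]
  val[6] = [-3,2]
  val[7] = [-3,1]

yes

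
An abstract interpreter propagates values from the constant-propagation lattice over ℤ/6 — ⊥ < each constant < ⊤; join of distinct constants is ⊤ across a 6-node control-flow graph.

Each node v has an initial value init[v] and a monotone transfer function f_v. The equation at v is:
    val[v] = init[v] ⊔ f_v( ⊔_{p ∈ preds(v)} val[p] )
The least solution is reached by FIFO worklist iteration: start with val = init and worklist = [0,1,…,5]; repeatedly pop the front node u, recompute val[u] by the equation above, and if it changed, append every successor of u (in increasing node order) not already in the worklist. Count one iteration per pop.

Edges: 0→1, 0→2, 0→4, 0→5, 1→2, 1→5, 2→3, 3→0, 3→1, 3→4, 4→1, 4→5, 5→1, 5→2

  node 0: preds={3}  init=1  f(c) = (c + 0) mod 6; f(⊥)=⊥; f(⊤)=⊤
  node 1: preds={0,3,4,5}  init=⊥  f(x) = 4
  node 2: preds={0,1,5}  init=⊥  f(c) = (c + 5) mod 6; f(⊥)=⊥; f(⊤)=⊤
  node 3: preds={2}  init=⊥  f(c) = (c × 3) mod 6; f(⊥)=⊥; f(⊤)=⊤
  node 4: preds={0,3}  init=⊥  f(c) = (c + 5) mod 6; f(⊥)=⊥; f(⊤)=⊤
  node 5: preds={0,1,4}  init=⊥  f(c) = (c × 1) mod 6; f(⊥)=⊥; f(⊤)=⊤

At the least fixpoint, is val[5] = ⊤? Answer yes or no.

yes

Iteration log — 11 steps:
  step 1. node 0  ⊔preds=⊥  new=1  stable
  step 2. node 1  ⊔preds=1  new=4  old=⊥  +wl: 
  step 3. node 2  ⊔preds=⊤  new=⊤  old=⊥  +wl: 
  step 4. node 3  ⊔preds=⊤  new=⊤  old=⊥  +wl: 0,1
  step 5. node 4  ⊔preds=⊤  new=⊤  old=⊥  +wl: 
  step 6. node 5  ⊔preds=⊤  new=⊤  old=⊥  +wl: 2
  step 7. node 0  ⊔preds=⊤  new=⊤  old=1  +wl: 4,5
  step 8. node 1  ⊔preds=⊤  new=4  stable
  step 9. node 2  ⊔preds=⊤  new=⊤  stable
  step 10. node 4  ⊔preds=⊤  new=⊤  stable
  step 11. node 5  ⊔preds=⊤  new=⊤  stable

Least fixpoint reached:
  node 0: ⊤
  node 1: 4
  node 2: ⊤
  node 3: ⊤
  node 4: ⊤
  node 5: ⊤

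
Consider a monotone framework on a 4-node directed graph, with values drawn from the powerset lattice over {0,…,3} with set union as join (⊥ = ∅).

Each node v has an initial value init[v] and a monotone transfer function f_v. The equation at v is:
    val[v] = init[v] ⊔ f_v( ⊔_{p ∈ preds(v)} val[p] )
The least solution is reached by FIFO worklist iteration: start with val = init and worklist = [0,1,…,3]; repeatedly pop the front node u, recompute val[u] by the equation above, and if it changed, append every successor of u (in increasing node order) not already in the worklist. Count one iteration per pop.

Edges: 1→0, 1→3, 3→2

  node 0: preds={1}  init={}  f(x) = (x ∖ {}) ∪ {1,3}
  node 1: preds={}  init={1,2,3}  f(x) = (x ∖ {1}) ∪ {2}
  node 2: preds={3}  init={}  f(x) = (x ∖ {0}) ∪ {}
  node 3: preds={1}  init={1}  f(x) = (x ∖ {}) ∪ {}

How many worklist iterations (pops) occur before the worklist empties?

5

Trace (5 dequeues):
  [1] u=0 | in {1,2,3} | out {1,2,3} | prev {} | push {}
  [2] u=1 | in {} | out {1,2,3} | ==
  [3] u=2 | in {1} | out {1} | prev {} | push {}
  [4] u=3 | in {1,2,3} | out {1,2,3} | prev {1} | push {2}
  [5] u=2 | in {1,2,3} | out {1,2,3} | prev {1} | push {}

Converged values:
  [0] {1,2,3}
  [1] {1,2,3}
  [2] {1,2,3}
  [3] {1,2,3}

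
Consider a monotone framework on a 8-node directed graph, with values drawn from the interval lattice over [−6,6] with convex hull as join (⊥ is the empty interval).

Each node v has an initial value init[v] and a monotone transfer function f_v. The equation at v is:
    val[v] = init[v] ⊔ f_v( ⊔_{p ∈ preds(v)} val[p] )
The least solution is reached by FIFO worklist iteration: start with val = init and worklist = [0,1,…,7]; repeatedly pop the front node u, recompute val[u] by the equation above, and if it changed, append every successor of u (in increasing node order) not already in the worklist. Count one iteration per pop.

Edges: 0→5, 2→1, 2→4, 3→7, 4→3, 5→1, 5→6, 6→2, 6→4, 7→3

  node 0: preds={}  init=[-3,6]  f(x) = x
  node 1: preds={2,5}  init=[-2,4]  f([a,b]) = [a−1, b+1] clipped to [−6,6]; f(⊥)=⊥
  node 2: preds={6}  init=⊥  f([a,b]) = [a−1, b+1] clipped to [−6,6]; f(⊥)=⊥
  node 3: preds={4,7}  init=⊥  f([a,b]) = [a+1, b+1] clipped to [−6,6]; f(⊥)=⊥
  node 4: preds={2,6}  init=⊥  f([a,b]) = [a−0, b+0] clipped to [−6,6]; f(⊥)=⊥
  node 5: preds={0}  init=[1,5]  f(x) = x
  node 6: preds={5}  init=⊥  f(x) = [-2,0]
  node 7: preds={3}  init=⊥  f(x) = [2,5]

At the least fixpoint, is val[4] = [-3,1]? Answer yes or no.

Trace (14 dequeues):
  [1] u=0 | in ⊥ | out [-3,6] | ==
  [2] u=1 | in [1,5] | out [-2,6] | prev [-2,4] | push {}
  [3] u=2 | in ⊥ | out ⊥ | ==
  [4] u=3 | in ⊥ | out ⊥ | ==
  [5] u=4 | in ⊥ | out ⊥ | ==
  [6] u=5 | in [-3,6] | out [-3,6] | prev [1,5] | push {1}
  [7] u=6 | in [-3,6] | out [-2,0] | prev ⊥ | push {2,4}
  [8] u=7 | in ⊥ | out [2,5] | prev ⊥ | push {3}
  [9] u=1 | in [-3,6] | out [-4,6] | prev [-2,6] | push {}
  [10] u=2 | in [-2,0] | out [-3,1] | prev ⊥ | push {1}
  [11] u=4 | in [-3,1] | out [-3,1] | prev ⊥ | push {}
  [12] u=3 | in [-3,5] | out [-2,6] | prev ⊥ | push {7}
  [13] u=1 | in [-3,6] | out [-4,6] | ==
  [14] u=7 | in [-2,6] | out [2,5] | ==

Converged values:
  [0] [-3,6]
  [1] [-4,6]
  [2] [-3,1]
  [3] [-2,6]
  [4] [-3,1]
  [5] [-3,6]
  [6] [-2,0]
  [7] [2,5]

yes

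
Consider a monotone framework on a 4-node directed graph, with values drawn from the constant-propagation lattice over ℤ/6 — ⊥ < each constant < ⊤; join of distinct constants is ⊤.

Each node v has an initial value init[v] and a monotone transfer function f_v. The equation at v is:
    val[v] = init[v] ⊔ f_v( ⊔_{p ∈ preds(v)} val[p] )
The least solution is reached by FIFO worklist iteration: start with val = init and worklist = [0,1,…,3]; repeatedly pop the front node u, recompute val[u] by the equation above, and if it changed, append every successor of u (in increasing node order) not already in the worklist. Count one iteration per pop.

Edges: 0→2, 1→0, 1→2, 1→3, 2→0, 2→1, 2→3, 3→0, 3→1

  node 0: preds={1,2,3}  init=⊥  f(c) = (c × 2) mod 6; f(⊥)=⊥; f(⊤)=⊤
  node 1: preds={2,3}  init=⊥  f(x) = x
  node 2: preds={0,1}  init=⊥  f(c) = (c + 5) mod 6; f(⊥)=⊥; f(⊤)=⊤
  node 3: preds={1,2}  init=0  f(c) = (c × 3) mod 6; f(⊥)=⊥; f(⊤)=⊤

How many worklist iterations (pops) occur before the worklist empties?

Iteration log — 10 steps:
  step 1. node 0  ⊔preds=0  new=0  old=⊥  +wl: 
  step 2. node 1  ⊔preds=0  new=0  old=⊥  +wl: 0
  step 3. node 2  ⊔preds=0  new=5  old=⊥  +wl: 1
  step 4. node 3  ⊔preds=⊤  new=⊤  old=0  +wl: 
  step 5. node 0  ⊔preds=⊤  new=⊤  old=0  +wl: 2
  step 6. node 1  ⊔preds=⊤  new=⊤  old=0  +wl: 0,3
  step 7. node 2  ⊔preds=⊤  new=⊤  old=5  +wl: 1
  step 8. node 0  ⊔preds=⊤  new=⊤  stable
  step 9. node 3  ⊔preds=⊤  new=⊤  stable
  step 10. node 1  ⊔preds=⊤  new=⊤  stable

Least fixpoint reached:
  node 0: ⊤
  node 1: ⊤
  node 2: ⊤
  node 3: ⊤

10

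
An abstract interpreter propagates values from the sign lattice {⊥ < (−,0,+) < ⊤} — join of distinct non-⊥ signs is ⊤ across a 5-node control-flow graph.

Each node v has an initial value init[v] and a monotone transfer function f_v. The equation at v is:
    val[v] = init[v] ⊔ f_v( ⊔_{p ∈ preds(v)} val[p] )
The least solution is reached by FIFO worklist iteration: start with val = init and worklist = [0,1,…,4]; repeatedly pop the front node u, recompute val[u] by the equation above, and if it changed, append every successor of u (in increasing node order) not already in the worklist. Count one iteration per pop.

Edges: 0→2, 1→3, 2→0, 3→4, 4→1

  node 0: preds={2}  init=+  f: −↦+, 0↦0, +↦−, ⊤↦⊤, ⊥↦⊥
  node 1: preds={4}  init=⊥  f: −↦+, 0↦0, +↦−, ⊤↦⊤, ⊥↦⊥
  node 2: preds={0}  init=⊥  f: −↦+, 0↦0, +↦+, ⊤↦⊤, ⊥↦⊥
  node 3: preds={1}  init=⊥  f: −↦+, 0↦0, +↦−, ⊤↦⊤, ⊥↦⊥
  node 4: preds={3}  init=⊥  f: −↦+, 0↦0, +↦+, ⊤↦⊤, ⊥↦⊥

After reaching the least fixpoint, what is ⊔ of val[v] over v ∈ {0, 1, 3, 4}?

Worklist (8 pops):
  #1 pop 0: in=⊥ → + (no change)
  #2 pop 1: in=⊥ → ⊥ (no change)
  #3 pop 2: in=+ → + (was ⊥); enqueue [0]
  #4 pop 3: in=⊥ → ⊥ (no change)
  #5 pop 4: in=⊥ → ⊥ (no change)
  #6 pop 0: in=+ → ⊤ (was +); enqueue [2]
  #7 pop 2: in=⊤ → ⊤ (was +); enqueue [0]
  #8 pop 0: in=⊤ → ⊤ (no change)

Fixpoint:
  val[0] = ⊤
  val[1] = ⊥
  val[2] = ⊤
  val[3] = ⊥
  val[4] = ⊥

⊤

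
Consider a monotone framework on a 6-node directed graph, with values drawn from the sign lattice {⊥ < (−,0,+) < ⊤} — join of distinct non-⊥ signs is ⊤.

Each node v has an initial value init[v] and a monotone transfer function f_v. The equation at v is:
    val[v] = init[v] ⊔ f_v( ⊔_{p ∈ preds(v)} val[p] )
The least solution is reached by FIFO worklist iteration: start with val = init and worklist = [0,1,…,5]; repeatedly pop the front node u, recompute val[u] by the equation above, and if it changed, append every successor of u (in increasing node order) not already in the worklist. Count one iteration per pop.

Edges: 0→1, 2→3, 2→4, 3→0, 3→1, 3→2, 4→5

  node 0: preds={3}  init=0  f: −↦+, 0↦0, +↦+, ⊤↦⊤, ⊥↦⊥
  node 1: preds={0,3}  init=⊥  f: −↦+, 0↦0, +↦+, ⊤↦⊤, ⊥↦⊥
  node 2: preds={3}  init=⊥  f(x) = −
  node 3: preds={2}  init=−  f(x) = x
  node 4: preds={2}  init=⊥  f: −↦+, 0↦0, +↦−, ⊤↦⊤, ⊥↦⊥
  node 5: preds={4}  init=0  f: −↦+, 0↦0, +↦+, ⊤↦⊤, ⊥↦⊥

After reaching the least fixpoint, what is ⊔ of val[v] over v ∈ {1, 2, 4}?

Worklist (6 pops):
  #1 pop 0: in=− → ⊤ (was 0); enqueue []
  #2 pop 1: in=⊤ → ⊤ (was ⊥); enqueue []
  #3 pop 2: in=− → − (was ⊥); enqueue []
  #4 pop 3: in=− → − (no change)
  #5 pop 4: in=− → + (was ⊥); enqueue []
  #6 pop 5: in=+ → ⊤ (was 0); enqueue []

Fixpoint:
  val[0] = ⊤
  val[1] = ⊤
  val[2] = −
  val[3] = −
  val[4] = +
  val[5] = ⊤

⊤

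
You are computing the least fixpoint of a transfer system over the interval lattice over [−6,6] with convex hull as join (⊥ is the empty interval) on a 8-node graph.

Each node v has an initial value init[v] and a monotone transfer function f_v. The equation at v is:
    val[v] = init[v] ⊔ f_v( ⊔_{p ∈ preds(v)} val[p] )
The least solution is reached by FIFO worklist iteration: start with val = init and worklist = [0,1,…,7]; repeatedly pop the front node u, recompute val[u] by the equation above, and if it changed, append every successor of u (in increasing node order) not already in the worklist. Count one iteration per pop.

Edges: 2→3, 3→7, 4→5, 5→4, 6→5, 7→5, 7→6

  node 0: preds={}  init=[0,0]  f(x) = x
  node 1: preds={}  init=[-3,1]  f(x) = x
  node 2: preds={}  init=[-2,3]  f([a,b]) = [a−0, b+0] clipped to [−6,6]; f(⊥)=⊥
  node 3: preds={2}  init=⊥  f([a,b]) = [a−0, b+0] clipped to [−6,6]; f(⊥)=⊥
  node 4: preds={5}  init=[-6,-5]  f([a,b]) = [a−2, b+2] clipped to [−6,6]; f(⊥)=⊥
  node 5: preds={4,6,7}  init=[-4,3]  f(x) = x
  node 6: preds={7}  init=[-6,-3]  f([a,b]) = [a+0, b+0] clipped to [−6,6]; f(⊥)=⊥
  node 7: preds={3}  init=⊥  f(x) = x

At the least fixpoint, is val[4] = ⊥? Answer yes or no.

Trace (13 dequeues):
  [1] u=0 | in ⊥ | out [0,0] | ==
  [2] u=1 | in ⊥ | out [-3,1] | ==
  [3] u=2 | in ⊥ | out [-2,3] | ==
  [4] u=3 | in [-2,3] | out [-2,3] | prev ⊥ | push {}
  [5] u=4 | in [-4,3] | out [-6,5] | prev [-6,-5] | push {}
  [6] u=5 | in [-6,5] | out [-6,5] | prev [-4,3] | push {4}
  [7] u=6 | in ⊥ | out [-6,-3] | ==
  [8] u=7 | in [-2,3] | out [-2,3] | prev ⊥ | push {5,6}
  [9] u=4 | in [-6,5] | out [-6,6] | prev [-6,5] | push {}
  [10] u=5 | in [-6,6] | out [-6,6] | prev [-6,5] | push {4}
  [11] u=6 | in [-2,3] | out [-6,3] | prev [-6,-3] | push {5}
  [12] u=4 | in [-6,6] | out [-6,6] | ==
  [13] u=5 | in [-6,6] | out [-6,6] | ==

Converged values:
  [0] [0,0]
  [1] [-3,1]
  [2] [-2,3]
  [3] [-2,3]
  [4] [-6,6]
  [5] [-6,6]
  [6] [-6,3]
  [7] [-2,3]

no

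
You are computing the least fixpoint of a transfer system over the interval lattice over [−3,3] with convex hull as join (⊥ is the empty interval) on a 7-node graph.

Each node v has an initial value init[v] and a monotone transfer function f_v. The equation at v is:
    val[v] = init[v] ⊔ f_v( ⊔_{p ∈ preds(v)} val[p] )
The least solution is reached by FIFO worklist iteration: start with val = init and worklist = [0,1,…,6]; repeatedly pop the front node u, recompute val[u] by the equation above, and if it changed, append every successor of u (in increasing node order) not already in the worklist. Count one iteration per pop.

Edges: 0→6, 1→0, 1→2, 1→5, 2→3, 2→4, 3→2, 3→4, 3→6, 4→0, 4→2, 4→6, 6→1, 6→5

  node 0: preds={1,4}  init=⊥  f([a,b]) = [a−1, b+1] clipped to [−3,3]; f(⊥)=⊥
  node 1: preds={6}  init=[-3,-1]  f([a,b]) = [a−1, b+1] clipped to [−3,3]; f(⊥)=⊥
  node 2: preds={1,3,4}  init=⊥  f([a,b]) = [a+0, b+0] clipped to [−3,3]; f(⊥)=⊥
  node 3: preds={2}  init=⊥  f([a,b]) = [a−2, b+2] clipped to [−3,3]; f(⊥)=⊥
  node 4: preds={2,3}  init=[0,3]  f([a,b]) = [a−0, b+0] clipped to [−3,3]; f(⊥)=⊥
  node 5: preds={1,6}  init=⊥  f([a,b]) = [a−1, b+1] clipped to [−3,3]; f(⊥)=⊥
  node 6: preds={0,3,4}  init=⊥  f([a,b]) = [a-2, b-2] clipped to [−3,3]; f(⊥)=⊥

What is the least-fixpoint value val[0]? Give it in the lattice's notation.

Worklist (13 pops):
  #1 pop 0: in=[-3,3] → [-3,3] (was ⊥); enqueue []
  #2 pop 1: in=⊥ → [-3,-1] (no change)
  #3 pop 2: in=[-3,3] → [-3,3] (was ⊥); enqueue []
  #4 pop 3: in=[-3,3] → [-3,3] (was ⊥); enqueue [2]
  #5 pop 4: in=[-3,3] → [-3,3] (was [0,3]); enqueue [0]
  #6 pop 5: in=[-3,-1] → [-3,0] (was ⊥); enqueue []
  #7 pop 6: in=[-3,3] → [-3,1] (was ⊥); enqueue [1,5]
  #8 pop 2: in=[-3,3] → [-3,3] (no change)
  #9 pop 0: in=[-3,3] → [-3,3] (no change)
  #10 pop 1: in=[-3,1] → [-3,2] (was [-3,-1]); enqueue [0,2]
  #11 pop 5: in=[-3,2] → [-3,3] (was [-3,0]); enqueue []
  #12 pop 0: in=[-3,3] → [-3,3] (no change)
  #13 pop 2: in=[-3,3] → [-3,3] (no change)

Fixpoint:
  val[0] = [-3,3]
  val[1] = [-3,2]
  val[2] = [-3,3]
  val[3] = [-3,3]
  val[4] = [-3,3]
  val[5] = [-3,3]
  val[6] = [-3,1]

[-3,3]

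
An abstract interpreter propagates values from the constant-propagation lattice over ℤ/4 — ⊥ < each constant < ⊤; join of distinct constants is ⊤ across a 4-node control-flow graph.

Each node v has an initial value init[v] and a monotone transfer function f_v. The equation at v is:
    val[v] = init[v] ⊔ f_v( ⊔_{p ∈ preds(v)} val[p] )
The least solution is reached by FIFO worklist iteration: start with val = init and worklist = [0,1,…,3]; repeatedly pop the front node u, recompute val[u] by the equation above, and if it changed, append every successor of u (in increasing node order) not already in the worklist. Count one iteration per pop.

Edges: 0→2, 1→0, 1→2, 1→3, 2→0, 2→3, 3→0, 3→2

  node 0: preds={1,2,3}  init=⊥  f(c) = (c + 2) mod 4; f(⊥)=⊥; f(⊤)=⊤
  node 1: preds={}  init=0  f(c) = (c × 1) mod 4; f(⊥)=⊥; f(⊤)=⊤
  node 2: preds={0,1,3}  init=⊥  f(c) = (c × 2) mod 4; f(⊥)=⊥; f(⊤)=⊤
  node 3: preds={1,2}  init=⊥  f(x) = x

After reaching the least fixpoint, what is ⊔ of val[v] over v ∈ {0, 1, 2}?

Iteration log — 6 steps:
  step 1. node 0  ⊔preds=0  new=2  old=⊥  +wl: 
  step 2. node 1  ⊔preds=⊥  new=0  stable
  step 3. node 2  ⊔preds=⊤  new=⊤  old=⊥  +wl: 0
  step 4. node 3  ⊔preds=⊤  new=⊤  old=⊥  +wl: 2
  step 5. node 0  ⊔preds=⊤  new=⊤  old=2  +wl: 
  step 6. node 2  ⊔preds=⊤  new=⊤  stable

Least fixpoint reached:
  node 0: ⊤
  node 1: 0
  node 2: ⊤
  node 3: ⊤

⊤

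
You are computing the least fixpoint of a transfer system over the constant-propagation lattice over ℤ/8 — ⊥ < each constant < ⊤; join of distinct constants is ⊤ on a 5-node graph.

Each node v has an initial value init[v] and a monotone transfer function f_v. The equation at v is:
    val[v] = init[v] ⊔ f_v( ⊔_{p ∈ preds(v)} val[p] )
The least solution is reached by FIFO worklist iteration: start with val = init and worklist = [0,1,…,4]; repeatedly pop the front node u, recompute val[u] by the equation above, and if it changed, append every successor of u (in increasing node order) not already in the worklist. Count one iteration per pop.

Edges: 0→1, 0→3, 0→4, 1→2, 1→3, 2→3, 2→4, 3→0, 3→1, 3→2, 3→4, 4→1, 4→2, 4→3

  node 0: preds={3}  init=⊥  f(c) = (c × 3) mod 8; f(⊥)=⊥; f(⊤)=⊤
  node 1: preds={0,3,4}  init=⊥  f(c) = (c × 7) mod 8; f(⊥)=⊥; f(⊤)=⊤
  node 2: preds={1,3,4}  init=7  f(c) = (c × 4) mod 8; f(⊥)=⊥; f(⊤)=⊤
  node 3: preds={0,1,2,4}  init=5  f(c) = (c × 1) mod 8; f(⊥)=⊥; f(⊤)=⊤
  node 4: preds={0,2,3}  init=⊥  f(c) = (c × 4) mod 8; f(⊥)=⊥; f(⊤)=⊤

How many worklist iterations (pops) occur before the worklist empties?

10

Worklist (10 pops):
  #1 pop 0: in=5 → 7 (was ⊥); enqueue []
  #2 pop 1: in=⊤ → ⊤ (was ⊥); enqueue []
  #3 pop 2: in=⊤ → ⊤ (was 7); enqueue []
  #4 pop 3: in=⊤ → ⊤ (was 5); enqueue [0,1,2]
  #5 pop 4: in=⊤ → ⊤ (was ⊥); enqueue [3]
  #6 pop 0: in=⊤ → ⊤ (was 7); enqueue [4]
  #7 pop 1: in=⊤ → ⊤ (no change)
  #8 pop 2: in=⊤ → ⊤ (no change)
  #9 pop 3: in=⊤ → ⊤ (no change)
  #10 pop 4: in=⊤ → ⊤ (no change)

Fixpoint:
  val[0] = ⊤
  val[1] = ⊤
  val[2] = ⊤
  val[3] = ⊤
  val[4] = ⊤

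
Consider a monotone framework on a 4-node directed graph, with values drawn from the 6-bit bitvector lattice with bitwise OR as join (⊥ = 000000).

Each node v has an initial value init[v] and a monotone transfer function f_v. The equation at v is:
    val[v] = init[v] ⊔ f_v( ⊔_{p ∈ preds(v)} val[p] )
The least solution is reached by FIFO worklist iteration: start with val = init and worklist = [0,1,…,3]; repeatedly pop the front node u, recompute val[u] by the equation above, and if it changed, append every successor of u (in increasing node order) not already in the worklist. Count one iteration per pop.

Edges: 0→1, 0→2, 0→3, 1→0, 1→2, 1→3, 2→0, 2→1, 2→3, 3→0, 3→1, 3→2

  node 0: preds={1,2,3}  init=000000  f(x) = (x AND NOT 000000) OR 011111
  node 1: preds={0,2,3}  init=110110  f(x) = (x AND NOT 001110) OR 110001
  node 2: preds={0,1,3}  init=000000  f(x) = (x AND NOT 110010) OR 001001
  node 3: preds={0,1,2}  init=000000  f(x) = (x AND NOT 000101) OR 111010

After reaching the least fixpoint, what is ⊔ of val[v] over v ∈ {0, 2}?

111111

Worklist (7 pops):
  #1 pop 0: in=110110 → 111111 (was 000000); enqueue []
  #2 pop 1: in=111111 → 110111 (was 110110); enqueue [0]
  #3 pop 2: in=111111 → 001101 (was 000000); enqueue [1]
  #4 pop 3: in=111111 → 111010 (was 000000); enqueue [2]
  #5 pop 0: in=111111 → 111111 (no change)
  #6 pop 1: in=111111 → 110111 (no change)
  #7 pop 2: in=111111 → 001101 (no change)

Fixpoint:
  val[0] = 111111
  val[1] = 110111
  val[2] = 001101
  val[3] = 111010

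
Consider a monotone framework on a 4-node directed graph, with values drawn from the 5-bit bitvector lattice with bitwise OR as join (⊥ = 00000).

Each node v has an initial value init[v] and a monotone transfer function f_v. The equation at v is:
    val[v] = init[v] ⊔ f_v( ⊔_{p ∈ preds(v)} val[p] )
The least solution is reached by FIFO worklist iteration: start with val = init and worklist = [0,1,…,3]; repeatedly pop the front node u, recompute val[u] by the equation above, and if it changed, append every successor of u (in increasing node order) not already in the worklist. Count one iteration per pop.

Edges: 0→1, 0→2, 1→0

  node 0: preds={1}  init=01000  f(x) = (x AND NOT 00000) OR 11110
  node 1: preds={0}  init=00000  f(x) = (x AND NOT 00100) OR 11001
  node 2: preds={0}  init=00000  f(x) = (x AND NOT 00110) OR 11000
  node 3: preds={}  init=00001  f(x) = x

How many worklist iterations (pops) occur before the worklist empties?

Trace (7 dequeues):
  [1] u=0 | in 00000 | out 11110 | prev 01000 | push {}
  [2] u=1 | in 11110 | out 11011 | prev 00000 | push {0}
  [3] u=2 | in 11110 | out 11000 | prev 00000 | push {}
  [4] u=3 | in 00000 | out 00001 | ==
  [5] u=0 | in 11011 | out 11111 | prev 11110 | push {1,2}
  [6] u=1 | in 11111 | out 11011 | ==
  [7] u=2 | in 11111 | out 11001 | prev 11000 | push {}

Converged values:
  [0] 11111
  [1] 11011
  [2] 11001
  [3] 00001

7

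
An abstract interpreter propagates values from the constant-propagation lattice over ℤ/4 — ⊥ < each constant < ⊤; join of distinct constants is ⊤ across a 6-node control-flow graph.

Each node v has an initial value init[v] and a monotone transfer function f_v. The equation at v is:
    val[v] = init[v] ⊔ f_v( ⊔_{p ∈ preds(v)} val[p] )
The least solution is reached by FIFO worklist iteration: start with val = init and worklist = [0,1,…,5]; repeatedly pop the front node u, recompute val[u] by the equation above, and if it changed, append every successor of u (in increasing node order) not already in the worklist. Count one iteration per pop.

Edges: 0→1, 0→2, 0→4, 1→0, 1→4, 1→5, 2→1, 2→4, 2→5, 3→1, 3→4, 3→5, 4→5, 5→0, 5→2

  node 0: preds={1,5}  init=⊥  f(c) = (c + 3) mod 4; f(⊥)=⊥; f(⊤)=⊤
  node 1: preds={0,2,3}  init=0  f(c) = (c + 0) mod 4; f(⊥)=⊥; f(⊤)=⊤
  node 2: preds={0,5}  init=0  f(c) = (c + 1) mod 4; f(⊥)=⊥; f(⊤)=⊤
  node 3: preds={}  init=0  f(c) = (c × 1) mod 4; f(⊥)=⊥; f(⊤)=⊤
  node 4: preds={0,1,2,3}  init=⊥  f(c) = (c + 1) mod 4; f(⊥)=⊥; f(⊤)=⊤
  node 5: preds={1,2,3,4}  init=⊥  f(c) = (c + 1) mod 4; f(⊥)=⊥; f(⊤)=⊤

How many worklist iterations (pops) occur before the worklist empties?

11

Trace (11 dequeues):
  [1] u=0 | in 0 | out 3 | prev ⊥ | push {}
  [2] u=1 | in ⊤ | out ⊤ | prev 0 | push {0}
  [3] u=2 | in 3 | out 0 | ==
  [4] u=3 | in ⊥ | out 0 | ==
  [5] u=4 | in ⊤ | out ⊤ | prev ⊥ | push {}
  [6] u=5 | in ⊤ | out ⊤ | prev ⊥ | push {2}
  [7] u=0 | in ⊤ | out ⊤ | prev 3 | push {1,4}
  [8] u=2 | in ⊤ | out ⊤ | prev 0 | push {5}
  [9] u=1 | in ⊤ | out ⊤ | ==
  [10] u=4 | in ⊤ | out ⊤ | ==
  [11] u=5 | in ⊤ | out ⊤ | ==

Converged values:
  [0] ⊤
  [1] ⊤
  [2] ⊤
  [3] 0
  [4] ⊤
  [5] ⊤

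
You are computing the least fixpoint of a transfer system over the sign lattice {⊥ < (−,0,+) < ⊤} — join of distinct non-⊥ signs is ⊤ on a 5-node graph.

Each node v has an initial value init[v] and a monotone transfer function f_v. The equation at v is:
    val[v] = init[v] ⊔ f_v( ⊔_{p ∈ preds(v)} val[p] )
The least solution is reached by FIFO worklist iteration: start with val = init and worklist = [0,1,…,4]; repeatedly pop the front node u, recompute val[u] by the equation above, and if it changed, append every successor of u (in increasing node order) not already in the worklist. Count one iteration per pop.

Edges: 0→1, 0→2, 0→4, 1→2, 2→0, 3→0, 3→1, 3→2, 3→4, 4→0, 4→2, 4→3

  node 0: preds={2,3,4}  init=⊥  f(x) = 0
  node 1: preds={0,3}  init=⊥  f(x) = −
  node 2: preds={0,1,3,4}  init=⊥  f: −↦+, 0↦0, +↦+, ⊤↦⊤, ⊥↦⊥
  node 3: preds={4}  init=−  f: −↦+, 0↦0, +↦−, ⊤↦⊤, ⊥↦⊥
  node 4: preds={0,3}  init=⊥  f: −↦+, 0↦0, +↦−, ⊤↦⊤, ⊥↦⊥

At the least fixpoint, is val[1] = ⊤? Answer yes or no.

Trace (12 dequeues):
  [1] u=0 | in − | out 0 | prev ⊥ | push {}
  [2] u=1 | in ⊤ | out − | prev ⊥ | push {}
  [3] u=2 | in ⊤ | out ⊤ | prev ⊥ | push {0}
  [4] u=3 | in ⊥ | out − | ==
  [5] u=4 | in ⊤ | out ⊤ | prev ⊥ | push {2,3}
  [6] u=0 | in ⊤ | out 0 | ==
  [7] u=2 | in ⊤ | out ⊤ | ==
  [8] u=3 | in ⊤ | out ⊤ | prev − | push {0,1,2,4}
  [9] u=0 | in ⊤ | out 0 | ==
  [10] u=1 | in ⊤ | out − | ==
  [11] u=2 | in ⊤ | out ⊤ | ==
  [12] u=4 | in ⊤ | out ⊤ | ==

Converged values:
  [0] 0
  [1] −
  [2] ⊤
  [3] ⊤
  [4] ⊤

no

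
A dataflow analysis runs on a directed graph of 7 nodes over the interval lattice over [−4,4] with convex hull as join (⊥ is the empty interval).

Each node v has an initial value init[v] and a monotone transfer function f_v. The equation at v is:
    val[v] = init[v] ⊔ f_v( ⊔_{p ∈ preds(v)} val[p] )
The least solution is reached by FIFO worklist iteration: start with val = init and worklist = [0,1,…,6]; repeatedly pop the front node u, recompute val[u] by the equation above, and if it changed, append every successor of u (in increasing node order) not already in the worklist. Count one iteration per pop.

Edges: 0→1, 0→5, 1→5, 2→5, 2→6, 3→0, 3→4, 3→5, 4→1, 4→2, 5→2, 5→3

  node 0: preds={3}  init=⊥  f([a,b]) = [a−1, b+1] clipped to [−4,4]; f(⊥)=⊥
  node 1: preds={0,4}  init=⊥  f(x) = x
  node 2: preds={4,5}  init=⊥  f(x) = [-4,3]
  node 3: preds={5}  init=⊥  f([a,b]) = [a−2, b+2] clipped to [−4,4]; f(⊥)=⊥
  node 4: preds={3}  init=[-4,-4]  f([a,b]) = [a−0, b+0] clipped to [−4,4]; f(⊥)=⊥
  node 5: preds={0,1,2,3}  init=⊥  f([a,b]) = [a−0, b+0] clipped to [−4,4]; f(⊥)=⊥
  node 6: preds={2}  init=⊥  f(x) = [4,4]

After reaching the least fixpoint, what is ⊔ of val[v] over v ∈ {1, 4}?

[-4,4]

Iteration log — 16 steps:
  step 1. node 0  ⊔preds=⊥  new=⊥  stable
  step 2. node 1  ⊔preds=[-4,-4]  new=[-4,-4]  old=⊥  +wl: 
  step 3. node 2  ⊔preds=[-4,-4]  new=[-4,3]  old=⊥  +wl: 
  step 4. node 3  ⊔preds=⊥  new=⊥  stable
  step 5. node 4  ⊔preds=⊥  new=[-4,-4]  stable
  step 6. node 5  ⊔preds=[-4,3]  new=[-4,3]  old=⊥  +wl: 2,3
  step 7. node 6  ⊔preds=[-4,3]  new=[4,4]  old=⊥  +wl: 
  step 8. node 2  ⊔preds=[-4,3]  new=[-4,3]  stable
  step 9. node 3  ⊔preds=[-4,3]  new=[-4,4]  old=⊥  +wl: 0,4,5
  step 10. node 0  ⊔preds=[-4,4]  new=[-4,4]  old=⊥  +wl: 1
  step 11. node 4  ⊔preds=[-4,4]  new=[-4,4]  old=[-4,-4]  +wl: 2
  step 12. node 5  ⊔preds=[-4,4]  new=[-4,4]  old=[-4,3]  +wl: 3
  step 13. node 1  ⊔preds=[-4,4]  new=[-4,4]  old=[-4,-4]  +wl: 5
  step 14. node 2  ⊔preds=[-4,4]  new=[-4,3]  stable
  step 15. node 3  ⊔preds=[-4,4]  new=[-4,4]  stable
  step 16. node 5  ⊔preds=[-4,4]  new=[-4,4]  stable

Least fixpoint reached:
  node 0: [-4,4]
  node 1: [-4,4]
  node 2: [-4,3]
  node 3: [-4,4]
  node 4: [-4,4]
  node 5: [-4,4]
  node 6: [4,4]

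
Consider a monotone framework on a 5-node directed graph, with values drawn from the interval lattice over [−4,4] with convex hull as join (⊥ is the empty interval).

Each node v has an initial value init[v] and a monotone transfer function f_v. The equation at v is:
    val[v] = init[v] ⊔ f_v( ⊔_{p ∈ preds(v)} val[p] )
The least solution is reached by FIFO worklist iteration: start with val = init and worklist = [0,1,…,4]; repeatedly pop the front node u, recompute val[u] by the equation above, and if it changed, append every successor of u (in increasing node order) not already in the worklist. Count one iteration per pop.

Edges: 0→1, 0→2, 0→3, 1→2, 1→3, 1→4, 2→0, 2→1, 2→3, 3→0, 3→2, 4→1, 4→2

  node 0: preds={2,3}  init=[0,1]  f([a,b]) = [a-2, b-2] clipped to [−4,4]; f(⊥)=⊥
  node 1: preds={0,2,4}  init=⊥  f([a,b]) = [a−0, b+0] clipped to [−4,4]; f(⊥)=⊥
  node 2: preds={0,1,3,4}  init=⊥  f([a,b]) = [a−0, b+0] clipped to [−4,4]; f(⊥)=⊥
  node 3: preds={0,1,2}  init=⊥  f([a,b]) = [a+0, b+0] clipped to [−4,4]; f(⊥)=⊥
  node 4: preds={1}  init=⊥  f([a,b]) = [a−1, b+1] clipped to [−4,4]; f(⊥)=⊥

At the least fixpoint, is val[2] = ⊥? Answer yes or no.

no

Worklist (24 pops):
  #1 pop 0: in=⊥ → [0,1] (no change)
  #2 pop 1: in=[0,1] → [0,1] (was ⊥); enqueue []
  #3 pop 2: in=[0,1] → [0,1] (was ⊥); enqueue [0,1]
  #4 pop 3: in=[0,1] → [0,1] (was ⊥); enqueue [2]
  #5 pop 4: in=[0,1] → [-1,2] (was ⊥); enqueue []
  #6 pop 0: in=[0,1] → [-2,1] (was [0,1]); enqueue [3]
  #7 pop 1: in=[-2,2] → [-2,2] (was [0,1]); enqueue [4]
  #8 pop 2: in=[-2,2] → [-2,2] (was [0,1]); enqueue [0,1]
  #9 pop 3: in=[-2,2] → [-2,2] (was [0,1]); enqueue [2]
  #10 pop 4: in=[-2,2] → [-3,3] (was [-1,2]); enqueue []
  #11 pop 0: in=[-2,2] → [-4,1] (was [-2,1]); enqueue [3]
  #12 pop 1: in=[-4,3] → [-4,3] (was [-2,2]); enqueue [4]
  #13 pop 2: in=[-4,3] → [-4,3] (was [-2,2]); enqueue [0,1]
  #14 pop 3: in=[-4,3] → [-4,3] (was [-2,2]); enqueue [2]
  #15 pop 4: in=[-4,3] → [-4,4] (was [-3,3]); enqueue []
  #16 pop 0: in=[-4,3] → [-4,1] (no change)
  #17 pop 1: in=[-4,4] → [-4,4] (was [-4,3]); enqueue [3,4]
  #18 pop 2: in=[-4,4] → [-4,4] (was [-4,3]); enqueue [0,1]
  #19 pop 3: in=[-4,4] → [-4,4] (was [-4,3]); enqueue [2]
  #20 pop 4: in=[-4,4] → [-4,4] (no change)
  #21 pop 0: in=[-4,4] → [-4,2] (was [-4,1]); enqueue [3]
  #22 pop 1: in=[-4,4] → [-4,4] (no change)
  #23 pop 2: in=[-4,4] → [-4,4] (no change)
  #24 pop 3: in=[-4,4] → [-4,4] (no change)

Fixpoint:
  val[0] = [-4,2]
  val[1] = [-4,4]
  val[2] = [-4,4]
  val[3] = [-4,4]
  val[4] = [-4,4]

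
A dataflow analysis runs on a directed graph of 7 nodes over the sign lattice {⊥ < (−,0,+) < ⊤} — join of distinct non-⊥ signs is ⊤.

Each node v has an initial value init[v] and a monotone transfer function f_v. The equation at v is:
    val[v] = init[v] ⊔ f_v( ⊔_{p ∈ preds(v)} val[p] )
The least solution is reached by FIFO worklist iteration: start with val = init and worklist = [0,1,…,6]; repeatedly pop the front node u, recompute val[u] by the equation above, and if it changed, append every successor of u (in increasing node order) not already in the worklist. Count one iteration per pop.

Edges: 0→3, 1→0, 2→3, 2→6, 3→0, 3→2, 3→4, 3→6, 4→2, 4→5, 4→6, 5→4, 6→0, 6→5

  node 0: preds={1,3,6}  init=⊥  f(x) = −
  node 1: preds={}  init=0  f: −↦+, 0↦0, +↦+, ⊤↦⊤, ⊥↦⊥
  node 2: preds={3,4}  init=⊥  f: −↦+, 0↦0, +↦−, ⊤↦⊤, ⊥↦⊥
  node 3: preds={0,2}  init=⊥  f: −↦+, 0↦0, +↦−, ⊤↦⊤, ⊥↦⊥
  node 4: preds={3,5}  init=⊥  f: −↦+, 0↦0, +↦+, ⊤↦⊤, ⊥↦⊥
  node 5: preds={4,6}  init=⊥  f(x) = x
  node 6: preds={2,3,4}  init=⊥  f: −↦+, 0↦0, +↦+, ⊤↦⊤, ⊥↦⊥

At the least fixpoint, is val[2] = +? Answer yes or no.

Trace (24 dequeues):
  [1] u=0 | in 0 | out − | prev ⊥ | push {}
  [2] u=1 | in ⊥ | out 0 | ==
  [3] u=2 | in ⊥ | out ⊥ | ==
  [4] u=3 | in − | out + | prev ⊥ | push {0,2}
  [5] u=4 | in + | out + | prev ⊥ | push {}
  [6] u=5 | in + | out + | prev ⊥ | push {4}
  [7] u=6 | in + | out + | prev ⊥ | push {5}
  [8] u=0 | in ⊤ | out − | ==
  [9] u=2 | in + | out − | prev ⊥ | push {3,6}
  [10] u=4 | in + | out + | ==
  [11] u=5 | in + | out + | ==
  [12] u=3 | in − | out + | ==
  [13] u=6 | in ⊤ | out ⊤ | prev + | push {0,5}
  [14] u=0 | in ⊤ | out − | ==
  [15] u=5 | in ⊤ | out ⊤ | prev + | push {4}
  [16] u=4 | in ⊤ | out ⊤ | prev + | push {2,5,6}
  [17] u=2 | in ⊤ | out ⊤ | prev − | push {3}
  [18] u=5 | in ⊤ | out ⊤ | ==
  [19] u=6 | in ⊤ | out ⊤ | ==
  [20] u=3 | in ⊤ | out ⊤ | prev + | push {0,2,4,6}
  [21] u=0 | in ⊤ | out − | ==
  [22] u=2 | in ⊤ | out ⊤ | ==
  [23] u=4 | in ⊤ | out ⊤ | ==
  [24] u=6 | in ⊤ | out ⊤ | ==

Converged values:
  [0] −
  [1] 0
  [2] ⊤
  [3] ⊤
  [4] ⊤
  [5] ⊤
  [6] ⊤

no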